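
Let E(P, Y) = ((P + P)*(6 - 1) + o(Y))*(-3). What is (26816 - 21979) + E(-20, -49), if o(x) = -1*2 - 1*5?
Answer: 5458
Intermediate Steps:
o(x) = -7 (o(x) = -2 - 5 = -7)
E(P, Y) = 21 - 30*P (E(P, Y) = ((P + P)*(6 - 1) - 7)*(-3) = ((2*P)*5 - 7)*(-3) = (10*P - 7)*(-3) = (-7 + 10*P)*(-3) = 21 - 30*P)
(26816 - 21979) + E(-20, -49) = (26816 - 21979) + (21 - 30*(-20)) = 4837 + (21 + 600) = 4837 + 621 = 5458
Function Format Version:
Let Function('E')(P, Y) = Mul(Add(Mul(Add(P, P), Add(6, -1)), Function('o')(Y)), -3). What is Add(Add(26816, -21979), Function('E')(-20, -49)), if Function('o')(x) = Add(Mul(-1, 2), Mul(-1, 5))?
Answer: 5458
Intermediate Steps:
Function('o')(x) = -7 (Function('o')(x) = Add(-2, -5) = -7)
Function('E')(P, Y) = Add(21, Mul(-30, P)) (Function('E')(P, Y) = Mul(Add(Mul(Add(P, P), Add(6, -1)), -7), -3) = Mul(Add(Mul(Mul(2, P), 5), -7), -3) = Mul(Add(Mul(10, P), -7), -3) = Mul(Add(-7, Mul(10, P)), -3) = Add(21, Mul(-30, P)))
Add(Add(26816, -21979), Function('E')(-20, -49)) = Add(Add(26816, -21979), Add(21, Mul(-30, -20))) = Add(4837, Add(21, 600)) = Add(4837, 621) = 5458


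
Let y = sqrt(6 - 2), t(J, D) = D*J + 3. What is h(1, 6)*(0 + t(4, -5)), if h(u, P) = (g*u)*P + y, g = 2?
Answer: -238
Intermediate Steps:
t(J, D) = 3 + D*J
y = 2 (y = sqrt(4) = 2)
h(u, P) = 2 + 2*P*u (h(u, P) = (2*u)*P + 2 = 2*P*u + 2 = 2 + 2*P*u)
h(1, 6)*(0 + t(4, -5)) = (2 + 2*6*1)*(0 + (3 - 5*4)) = (2 + 12)*(0 + (3 - 20)) = 14*(0 - 17) = 14*(-17) = -238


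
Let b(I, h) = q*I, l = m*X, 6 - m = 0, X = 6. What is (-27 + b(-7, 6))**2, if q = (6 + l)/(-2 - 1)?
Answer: 5041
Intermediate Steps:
m = 6 (m = 6 - 1*0 = 6 + 0 = 6)
l = 36 (l = 6*6 = 36)
q = -14 (q = (6 + 36)/(-2 - 1) = 42/(-3) = 42*(-1/3) = -14)
b(I, h) = -14*I
(-27 + b(-7, 6))**2 = (-27 - 14*(-7))**2 = (-27 + 98)**2 = 71**2 = 5041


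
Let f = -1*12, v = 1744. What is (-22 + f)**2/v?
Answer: 289/436 ≈ 0.66284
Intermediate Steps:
f = -12
(-22 + f)**2/v = (-22 - 12)**2/1744 = (-34)**2*(1/1744) = 1156*(1/1744) = 289/436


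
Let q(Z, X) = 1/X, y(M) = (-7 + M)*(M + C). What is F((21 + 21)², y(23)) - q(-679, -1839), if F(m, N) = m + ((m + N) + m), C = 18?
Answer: 10938373/1839 ≈ 5948.0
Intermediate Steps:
y(M) = (-7 + M)*(18 + M) (y(M) = (-7 + M)*(M + 18) = (-7 + M)*(18 + M))
F(m, N) = N + 3*m (F(m, N) = m + ((N + m) + m) = m + (N + 2*m) = N + 3*m)
F((21 + 21)², y(23)) - q(-679, -1839) = ((-126 + 23² + 11*23) + 3*(21 + 21)²) - 1/(-1839) = ((-126 + 529 + 253) + 3*42²) - 1*(-1/1839) = (656 + 3*1764) + 1/1839 = (656 + 5292) + 1/1839 = 5948 + 1/1839 = 10938373/1839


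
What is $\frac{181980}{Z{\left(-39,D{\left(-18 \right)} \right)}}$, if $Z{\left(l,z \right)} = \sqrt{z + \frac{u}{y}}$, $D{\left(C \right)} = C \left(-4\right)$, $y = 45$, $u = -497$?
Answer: $\frac{545940 \sqrt{13715}}{2743} \approx 23309.0$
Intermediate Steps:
$D{\left(C \right)} = - 4 C$
$Z{\left(l,z \right)} = \sqrt{- \frac{497}{45} + z}$ ($Z{\left(l,z \right)} = \sqrt{z - \frac{497}{45}} = \sqrt{- \frac{497}{45} + z}$)
$\frac{181980}{Z{\left(-39,D{\left(-18 \right)} \right)}} = \frac{181980}{\frac{1}{15} \sqrt{-2485 + 225 \left(\left(-4\right) \left(-18\right)\right)}} = \frac{181980}{\frac{1}{15} \sqrt{-2485 + 225 \cdot 72}} = \frac{181980}{\frac{1}{15} \sqrt{-2485 + 16200}} = \frac{181980}{\frac{1}{15} \sqrt{13715}} = 181980 \frac{3 \sqrt{13715}}{2743} = \frac{545940 \sqrt{13715}}{2743}$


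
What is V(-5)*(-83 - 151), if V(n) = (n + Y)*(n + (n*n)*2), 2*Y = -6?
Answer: 84240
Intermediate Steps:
Y = -3 (Y = (1/2)*(-6) = -3)
V(n) = (-3 + n)*(n + 2*n**2) (V(n) = (n - 3)*(n + (n*n)*2) = (-3 + n)*(n + n**2*2) = (-3 + n)*(n + 2*n**2))
V(-5)*(-83 - 151) = (-5*(-3 - 5*(-5) + 2*(-5)**2))*(-83 - 151) = -5*(-3 + 25 + 2*25)*(-234) = -5*(-3 + 25 + 50)*(-234) = -5*72*(-234) = -360*(-234) = 84240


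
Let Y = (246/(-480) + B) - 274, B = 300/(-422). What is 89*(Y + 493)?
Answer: 327170141/16880 ≈ 19382.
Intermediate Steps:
B = -150/211 (B = 300*(-1/422) = -150/211 ≈ -0.71090)
Y = -4645771/16880 (Y = (246/(-480) - 150/211) - 274 = (246*(-1/480) - 150/211) - 274 = (-41/80 - 150/211) - 274 = -20651/16880 - 274 = -4645771/16880 ≈ -275.22)
89*(Y + 493) = 89*(-4645771/16880 + 493) = 89*(3676069/16880) = 327170141/16880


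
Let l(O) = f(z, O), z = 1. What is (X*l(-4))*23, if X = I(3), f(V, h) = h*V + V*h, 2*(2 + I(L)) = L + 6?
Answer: -460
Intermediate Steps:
I(L) = 1 + L/2 (I(L) = -2 + (L + 6)/2 = -2 + (6 + L)/2 = -2 + (3 + L/2) = 1 + L/2)
f(V, h) = 2*V*h (f(V, h) = V*h + V*h = 2*V*h)
X = 5/2 (X = 1 + (½)*3 = 1 + 3/2 = 5/2 ≈ 2.5000)
l(O) = 2*O (l(O) = 2*1*O = 2*O)
(X*l(-4))*23 = (5*(2*(-4))/2)*23 = ((5/2)*(-8))*23 = -20*23 = -460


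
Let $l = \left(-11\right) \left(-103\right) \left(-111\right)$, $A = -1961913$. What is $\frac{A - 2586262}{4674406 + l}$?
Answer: $- \frac{4548175}{4548643} \approx -0.9999$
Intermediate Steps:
$l = -125763$ ($l = 1133 \left(-111\right) = -125763$)
$\frac{A - 2586262}{4674406 + l} = \frac{-1961913 - 2586262}{4674406 - 125763} = - \frac{4548175}{4548643}$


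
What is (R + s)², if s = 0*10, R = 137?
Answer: 18769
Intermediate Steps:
s = 0
(R + s)² = (137 + 0)² = 137² = 18769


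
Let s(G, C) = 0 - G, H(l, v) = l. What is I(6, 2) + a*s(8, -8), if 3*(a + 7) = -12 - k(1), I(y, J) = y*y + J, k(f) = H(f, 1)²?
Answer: 386/3 ≈ 128.67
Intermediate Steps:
k(f) = f²
I(y, J) = J + y² (I(y, J) = y² + J = J + y²)
s(G, C) = -G
a = -34/3 (a = -7 + (-12 - 1*1²)/3 = -7 + (-12 - 1*1)/3 = -7 + (-12 - 1)/3 = -7 + (⅓)*(-13) = -7 - 13/3 = -34/3 ≈ -11.333)
I(6, 2) + a*s(8, -8) = (2 + 6²) - (-34)*8/3 = (2 + 36) - 34/3*(-8) = 38 + 272/3 = 386/3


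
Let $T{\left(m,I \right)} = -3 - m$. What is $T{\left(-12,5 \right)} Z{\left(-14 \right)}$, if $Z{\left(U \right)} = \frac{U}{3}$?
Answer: $-42$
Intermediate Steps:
$Z{\left(U \right)} = \frac{U}{3}$ ($Z{\left(U \right)} = U \frac{1}{3} = \frac{U}{3}$)
$T{\left(-12,5 \right)} Z{\left(-14 \right)} = \left(-3 - -12\right) \frac{1}{3} \left(-14\right) = \left(-3 + 12\right) \left(- \frac{14}{3}\right) = 9 \left(- \frac{14}{3}\right) = -42$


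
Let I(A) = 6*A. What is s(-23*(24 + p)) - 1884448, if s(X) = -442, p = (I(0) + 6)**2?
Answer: -1884890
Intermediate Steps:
p = 36 (p = (6*0 + 6)**2 = (0 + 6)**2 = 6**2 = 36)
s(-23*(24 + p)) - 1884448 = -442 - 1884448 = -1884890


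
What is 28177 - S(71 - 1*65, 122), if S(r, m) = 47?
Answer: 28130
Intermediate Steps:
28177 - S(71 - 1*65, 122) = 28177 - 1*47 = 28177 - 47 = 28130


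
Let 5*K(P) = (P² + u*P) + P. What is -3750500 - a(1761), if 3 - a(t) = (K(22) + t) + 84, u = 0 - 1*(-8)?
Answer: -18742608/5 ≈ -3.7485e+6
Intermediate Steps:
u = 8 (u = 0 + 8 = 8)
K(P) = P²/5 + 9*P/5 (K(P) = ((P² + 8*P) + P)/5 = (P² + 9*P)/5 = P²/5 + 9*P/5)
a(t) = -1087/5 - t (a(t) = 3 - (((⅕)*22*(9 + 22) + t) + 84) = 3 - (((⅕)*22*31 + t) + 84) = 3 - ((682/5 + t) + 84) = 3 - (1102/5 + t) = 3 + (-1102/5 - t) = -1087/5 - t)
-3750500 - a(1761) = -3750500 - (-1087/5 - 1*1761) = -3750500 - (-1087/5 - 1761) = -3750500 - 1*(-9892/5) = -3750500 + 9892/5 = -18742608/5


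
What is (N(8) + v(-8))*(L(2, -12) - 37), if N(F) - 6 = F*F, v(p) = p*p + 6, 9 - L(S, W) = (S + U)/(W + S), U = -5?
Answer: -3962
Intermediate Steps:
L(S, W) = 9 - (-5 + S)/(S + W) (L(S, W) = 9 - (S - 5)/(W + S) = 9 - (-5 + S)/(S + W))
v(p) = 6 + p² (v(p) = p² + 6 = 6 + p²)
N(F) = 6 + F² (N(F) = 6 + F*F = 6 + F²)
(N(8) + v(-8))*(L(2, -12) - 37) = ((6 + 8²) + (6 + (-8)²))*((5 + 8*2 + 9*(-12))/(2 - 12) - 37) = ((6 + 64) + (6 + 64))*((5 + 16 - 108)/(-10) - 37) = (70 + 70)*(-⅒*(-87) - 37) = 140*(87/10 - 37) = 140*(-283/10) = -3962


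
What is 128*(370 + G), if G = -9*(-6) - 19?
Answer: 51840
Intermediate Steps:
G = 35 (G = 54 - 19 = 35)
128*(370 + G) = 128*(370 + 35) = 128*405 = 51840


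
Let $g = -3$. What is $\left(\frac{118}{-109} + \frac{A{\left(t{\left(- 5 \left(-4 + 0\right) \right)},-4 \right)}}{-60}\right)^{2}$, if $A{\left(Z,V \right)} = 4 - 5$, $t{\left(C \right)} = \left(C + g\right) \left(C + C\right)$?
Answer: $\frac{48594841}{42771600} \approx 1.1361$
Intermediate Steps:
$t{\left(C \right)} = 2 C \left(-3 + C\right)$ ($t{\left(C \right)} = \left(C - 3\right) \left(C + C\right) = \left(-3 + C\right) 2 C = 2 C \left(-3 + C\right)$)
$A{\left(Z,V \right)} = -1$ ($A{\left(Z,V \right)} = 4 - 5 = -1$)
$\left(\frac{118}{-109} + \frac{A{\left(t{\left(- 5 \left(-4 + 0\right) \right)},-4 \right)}}{-60}\right)^{2} = \left(\frac{118}{-109} - \frac{1}{-60}\right)^{2} = \left(118 \left(- \frac{1}{109}\right) - - \frac{1}{60}\right)^{2} = \left(- \frac{118}{109} + \frac{1}{60}\right)^{2} = \left(- \frac{6971}{6540}\right)^{2} = \frac{48594841}{42771600}$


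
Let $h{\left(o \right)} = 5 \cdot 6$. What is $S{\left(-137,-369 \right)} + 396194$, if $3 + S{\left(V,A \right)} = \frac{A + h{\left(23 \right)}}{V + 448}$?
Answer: $\frac{123215062}{311} \approx 3.9619 \cdot 10^{5}$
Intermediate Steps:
$h{\left(o \right)} = 30$
$S{\left(V,A \right)} = -3 + \frac{30 + A}{448 + V}$ ($S{\left(V,A \right)} = -3 + \frac{A + 30}{V + 448} = -3 + \frac{30 + A}{448 + V}$)
$S{\left(-137,-369 \right)} + 396194 = \frac{-1314 - 369 - -411}{448 - 137} + 396194 = \frac{-1314 - 369 + 411}{311} + 396194 = \frac{1}{311} \left(-1272\right) + 396194 = - \frac{1272}{311} + 396194 = \frac{123215062}{311}$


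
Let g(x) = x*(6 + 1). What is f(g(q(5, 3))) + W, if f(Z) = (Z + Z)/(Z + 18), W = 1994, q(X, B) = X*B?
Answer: 81824/41 ≈ 1995.7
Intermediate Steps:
q(X, B) = B*X
g(x) = 7*x (g(x) = x*7 = 7*x)
f(Z) = 2*Z/(18 + Z) (f(Z) = (2*Z)/(18 + Z) = 2*Z/(18 + Z))
f(g(q(5, 3))) + W = 2*(7*(3*5))/(18 + 7*(3*5)) + 1994 = 2*(7*15)/(18 + 7*15) + 1994 = 2*105/(18 + 105) + 1994 = 2*105/123 + 1994 = 2*105*(1/123) + 1994 = 70/41 + 1994 = 81824/41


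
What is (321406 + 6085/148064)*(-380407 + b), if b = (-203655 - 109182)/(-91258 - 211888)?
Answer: -5487855621947556223365/44885009344 ≈ -1.2226e+11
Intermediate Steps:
b = 312837/303146 (b = -312837/(-303146) = -312837*(-1/303146) = 312837/303146 ≈ 1.0320)
(321406 + 6085/148064)*(-380407 + b) = (321406 + 6085/148064)*(-380407 + 312837/303146) = (321406 + 6085*(1/148064))*(-115318547585/303146) = (321406 + 6085/148064)*(-115318547585/303146) = (47588664069/148064)*(-115318547585/303146) = -5487855621947556223365/44885009344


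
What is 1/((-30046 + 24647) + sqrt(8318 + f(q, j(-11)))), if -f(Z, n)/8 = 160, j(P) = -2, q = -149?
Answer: -5399/29142163 - 3*sqrt(782)/29142163 ≈ -0.00018814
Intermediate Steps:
f(Z, n) = -1280 (f(Z, n) = -8*160 = -1280)
1/((-30046 + 24647) + sqrt(8318 + f(q, j(-11)))) = 1/((-30046 + 24647) + sqrt(8318 - 1280)) = 1/(-5399 + sqrt(7038)) = 1/(-5399 + 3*sqrt(782))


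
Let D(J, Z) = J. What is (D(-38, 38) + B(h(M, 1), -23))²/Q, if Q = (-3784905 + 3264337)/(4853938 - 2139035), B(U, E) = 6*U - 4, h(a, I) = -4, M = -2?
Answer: -2956529367/130142 ≈ -22718.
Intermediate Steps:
B(U, E) = -4 + 6*U
Q = -520568/2714903 ≈ -0.19174
(D(-38, 38) + B(h(M, 1), -23))²/Q = (-38 + (-4 + 6*(-4)))²/(-520568/2714903) = (-38 + (-4 - 24))²*(-2714903/520568) = (-38 - 28)²*(-2714903/520568) = (-66)²*(-2714903/520568) = 4356*(-2714903/520568) = -2956529367/130142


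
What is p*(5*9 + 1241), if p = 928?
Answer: 1193408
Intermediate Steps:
p*(5*9 + 1241) = 928*(5*9 + 1241) = 928*(45 + 1241) = 928*1286 = 1193408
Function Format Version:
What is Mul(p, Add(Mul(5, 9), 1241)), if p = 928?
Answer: 1193408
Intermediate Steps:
Mul(p, Add(Mul(5, 9), 1241)) = Mul(928, Add(Mul(5, 9), 1241)) = Mul(928, Add(45, 1241)) = Mul(928, 1286) = 1193408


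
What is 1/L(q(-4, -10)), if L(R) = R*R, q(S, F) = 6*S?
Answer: 1/576 ≈ 0.0017361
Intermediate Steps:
L(R) = R**2
1/L(q(-4, -10)) = 1/((6*(-4))**2) = 1/((-24)**2) = 1/576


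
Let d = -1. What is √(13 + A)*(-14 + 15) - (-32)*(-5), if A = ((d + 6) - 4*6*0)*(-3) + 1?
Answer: -160 + I ≈ -160.0 + 1.0*I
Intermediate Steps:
A = -14 (A = ((-1 + 6) - 4*6*0)*(-3) + 1 = (5 - 24*0)*(-3) + 1 = (5 + 0)*(-3) + 1 = 5*(-3) + 1 = -15 + 1 = -14)
√(13 + A)*(-14 + 15) - (-32)*(-5) = √(13 - 14)*(-14 + 15) - (-32)*(-5) = √(-1)*1 - 1*160 = I*1 - 160 = I - 160 = -160 + I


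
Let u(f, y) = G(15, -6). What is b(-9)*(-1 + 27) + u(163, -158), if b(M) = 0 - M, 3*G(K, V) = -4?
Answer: 698/3 ≈ 232.67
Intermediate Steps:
G(K, V) = -4/3 (G(K, V) = (⅓)*(-4) = -4/3)
u(f, y) = -4/3
b(M) = -M
b(-9)*(-1 + 27) + u(163, -158) = (-1*(-9))*(-1 + 27) - 4/3 = 9*26 - 4/3 = 234 - 4/3 = 698/3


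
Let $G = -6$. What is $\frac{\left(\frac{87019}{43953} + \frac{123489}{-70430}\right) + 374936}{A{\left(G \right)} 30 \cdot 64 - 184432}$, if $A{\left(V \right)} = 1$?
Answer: $- \frac{1160656253259593}{564985933992480} \approx -2.0543$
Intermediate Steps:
$\frac{\left(\frac{87019}{43953} + \frac{123489}{-70430}\right) + 374936}{A{\left(G \right)} 30 \cdot 64 - 184432} = \frac{\left(\frac{87019}{43953} + \frac{123489}{-70430}\right) + 374936}{1 \cdot 30 \cdot 64 - 184432} = \frac{\left(87019 \cdot \frac{1}{43953} + 123489 \left(- \frac{1}{70430}\right)\right) + 374936}{30 \cdot 64 - 184432} = \frac{\left(\frac{87019}{43953} - \frac{123489}{70430}\right) + 374936}{1920 - 184432} = \frac{\frac{701036153}{3095609790} + 374936}{-182512} = \frac{1160656253259593}{3095609790} \left(- \frac{1}{182512}\right) = - \frac{1160656253259593}{564985933992480}$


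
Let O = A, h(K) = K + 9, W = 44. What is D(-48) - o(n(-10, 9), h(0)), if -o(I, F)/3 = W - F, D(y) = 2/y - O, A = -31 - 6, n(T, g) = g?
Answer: 3407/24 ≈ 141.96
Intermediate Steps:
h(K) = 9 + K
A = -37
O = -37
D(y) = 37 + 2/y (D(y) = 2/y - 1*(-37) = 2/y + 37 = 37 + 2/y)
o(I, F) = -132 + 3*F (o(I, F) = -3*(44 - F) = -132 + 3*F)
D(-48) - o(n(-10, 9), h(0)) = (37 + 2/(-48)) - (-132 + 3*(9 + 0)) = (37 + 2*(-1/48)) - (-132 + 3*9) = (37 - 1/24) - (-132 + 27) = 887/24 - 1*(-105) = 887/24 + 105 = 3407/24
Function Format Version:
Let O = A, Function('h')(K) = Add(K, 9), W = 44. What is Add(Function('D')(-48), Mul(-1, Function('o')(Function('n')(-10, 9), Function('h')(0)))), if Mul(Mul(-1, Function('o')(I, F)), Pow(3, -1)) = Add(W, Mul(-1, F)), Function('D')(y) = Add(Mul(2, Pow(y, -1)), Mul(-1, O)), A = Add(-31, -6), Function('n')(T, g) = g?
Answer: Rational(3407, 24) ≈ 141.96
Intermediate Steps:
Function('h')(K) = Add(9, K)
A = -37
O = -37
Function('D')(y) = Add(37, Mul(2, Pow(y, -1))) (Function('D')(y) = Add(Mul(2, Pow(y, -1)), Mul(-1, -37)) = Add(Mul(2, Pow(y, -1)), 37) = Add(37, Mul(2, Pow(y, -1))))
Function('o')(I, F) = Add(-132, Mul(3, F)) (Function('o')(I, F) = Mul(-3, Add(44, Mul(-1, F))) = Add(-132, Mul(3, F)))
Add(Function('D')(-48), Mul(-1, Function('o')(Function('n')(-10, 9), Function('h')(0)))) = Add(Add(37, Mul(2, Pow(-48, -1))), Mul(-1, Add(-132, Mul(3, Add(9, 0))))) = Add(Add(37, Mul(2, Rational(-1, 48))), Mul(-1, Add(-132, Mul(3, 9)))) = Add(Add(37, Rational(-1, 24)), Mul(-1, Add(-132, 27))) = Add(Rational(887, 24), Mul(-1, -105)) = Add(Rational(887, 24), 105) = Rational(3407, 24)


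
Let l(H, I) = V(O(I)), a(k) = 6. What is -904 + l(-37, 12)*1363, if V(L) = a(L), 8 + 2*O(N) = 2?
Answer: 7274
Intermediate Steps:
O(N) = -3 (O(N) = -4 + (½)*2 = -4 + 1 = -3)
V(L) = 6
l(H, I) = 6
-904 + l(-37, 12)*1363 = -904 + 6*1363 = -904 + 8178 = 7274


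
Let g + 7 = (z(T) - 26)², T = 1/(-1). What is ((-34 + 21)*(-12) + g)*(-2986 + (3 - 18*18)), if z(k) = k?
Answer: -2903546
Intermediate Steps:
T = -1
g = 722 (g = -7 + (-1 - 26)² = -7 + (-27)² = -7 + 729 = 722)
((-34 + 21)*(-12) + g)*(-2986 + (3 - 18*18)) = ((-34 + 21)*(-12) + 722)*(-2986 + (3 - 18*18)) = (-13*(-12) + 722)*(-2986 + (3 - 324)) = (156 + 722)*(-2986 - 321) = 878*(-3307) = -2903546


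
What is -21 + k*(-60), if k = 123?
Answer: -7401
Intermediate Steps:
-21 + k*(-60) = -21 + 123*(-60) = -21 - 7380 = -7401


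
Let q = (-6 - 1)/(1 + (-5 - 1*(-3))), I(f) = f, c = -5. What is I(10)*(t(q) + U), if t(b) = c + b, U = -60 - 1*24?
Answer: -820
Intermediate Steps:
U = -84 (U = -60 - 24 = -84)
q = 7 (q = -7/(1 + (-5 + 3)) = -7/(1 - 2) = -7/(-1) = -7*(-1) = 7)
t(b) = -5 + b
I(10)*(t(q) + U) = 10*((-5 + 7) - 84) = 10*(2 - 84) = 10*(-82) = -820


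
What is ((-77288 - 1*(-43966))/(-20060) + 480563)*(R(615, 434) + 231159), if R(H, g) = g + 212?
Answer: 223462966287911/2006 ≈ 1.1140e+11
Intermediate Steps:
R(H, g) = 212 + g
((-77288 - 1*(-43966))/(-20060) + 480563)*(R(615, 434) + 231159) = ((-77288 - 1*(-43966))/(-20060) + 480563)*((212 + 434) + 231159) = ((-77288 + 43966)*(-1/20060) + 480563)*(646 + 231159) = (-33322*(-1/20060) + 480563)*231805 = (16661/10030 + 480563)*231805 = (4820063551/10030)*231805 = 223462966287911/2006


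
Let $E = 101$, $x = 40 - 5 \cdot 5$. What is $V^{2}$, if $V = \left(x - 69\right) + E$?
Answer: $2209$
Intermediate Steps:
$x = 15$ ($x = 40 - 25 = 15$)
$V = 47$ ($V = \left(15 - 69\right) + 101 = -54 + 101 = 47$)
$V^{2} = 47^{2} = 2209$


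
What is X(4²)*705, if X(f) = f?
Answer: 11280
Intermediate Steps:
X(4²)*705 = 4²*705 = 16*705 = 11280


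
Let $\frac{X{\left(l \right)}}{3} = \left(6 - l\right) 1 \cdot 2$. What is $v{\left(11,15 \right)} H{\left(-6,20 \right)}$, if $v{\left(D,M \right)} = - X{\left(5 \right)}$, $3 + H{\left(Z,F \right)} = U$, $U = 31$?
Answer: $-168$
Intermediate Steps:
$X{\left(l \right)} = 36 - 6 l$ ($X{\left(l \right)} = 3 \left(6 - l\right) 1 \cdot 2 = 3 \left(6 - l\right) 2 = 3 \left(12 - 2 l\right) = 36 - 6 l$)
$H{\left(Z,F \right)} = 28$ ($H{\left(Z,F \right)} = -3 + 31 = 28$)
$v{\left(D,M \right)} = -6$ ($v{\left(D,M \right)} = - (36 - 30) = \left(-1\right) 6 = -6$)
$v{\left(11,15 \right)} H{\left(-6,20 \right)} = \left(-6\right) 28 = -168$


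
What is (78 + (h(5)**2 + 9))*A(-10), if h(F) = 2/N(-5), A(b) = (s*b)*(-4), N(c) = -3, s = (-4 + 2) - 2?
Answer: -125920/9 ≈ -13991.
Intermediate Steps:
s = -4 (s = -2 - 2 = -4)
A(b) = 16*b (A(b) = -4*b*(-4) = 16*b)
h(F) = -2/3 (h(F) = 2/(-3) = 2*(-1/3) = -2/3)
(78 + (h(5)**2 + 9))*A(-10) = (78 + ((-2/3)**2 + 9))*(16*(-10)) = (78 + (4/9 + 9))*(-160) = (78 + 85/9)*(-160) = (787/9)*(-160) = -125920/9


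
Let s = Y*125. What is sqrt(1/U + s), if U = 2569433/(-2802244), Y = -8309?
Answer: I*sqrt(6856994848657220277)/2569433 ≈ 1019.1*I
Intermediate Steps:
U = -2569433/2802244 (U = 2569433*(-1/2802244) = -2569433/2802244 ≈ -0.91692)
s = -1038625 (s = -8309*125 = -1038625)
sqrt(1/U + s) = sqrt(1/(-2569433/2802244) - 1038625) = sqrt(-2802244/2569433 - 1038625) = sqrt(-2668680151869/2569433) = I*sqrt(6856994848657220277)/2569433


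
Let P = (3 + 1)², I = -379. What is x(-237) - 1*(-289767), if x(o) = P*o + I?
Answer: 285596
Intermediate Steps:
P = 16 (P = 4² = 16)
x(o) = -379 + 16*o (x(o) = 16*o - 379 = -379 + 16*o)
x(-237) - 1*(-289767) = (-379 + 16*(-237)) - 1*(-289767) = (-379 - 3792) + 289767 = -4171 + 289767 = 285596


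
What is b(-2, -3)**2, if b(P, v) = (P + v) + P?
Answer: 49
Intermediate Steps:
b(P, v) = v + 2*P
b(-2, -3)**2 = (-3 + 2*(-2))**2 = (-3 - 4)**2 = (-7)**2 = 49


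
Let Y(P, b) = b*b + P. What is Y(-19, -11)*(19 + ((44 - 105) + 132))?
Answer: 9180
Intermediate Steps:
Y(P, b) = P + b² (Y(P, b) = b² + P = P + b²)
Y(-19, -11)*(19 + ((44 - 105) + 132)) = (-19 + (-11)²)*(19 + ((44 - 105) + 132)) = (-19 + 121)*(19 + (-61 + 132)) = 102*(19 + 71) = 102*90 = 9180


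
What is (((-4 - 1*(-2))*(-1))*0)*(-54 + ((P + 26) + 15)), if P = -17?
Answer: 0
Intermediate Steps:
(((-4 - 1*(-2))*(-1))*0)*(-54 + ((P + 26) + 15)) = (((-4 - 1*(-2))*(-1))*0)*(-54 + ((-17 + 26) + 15)) = (((-4 + 2)*(-1))*0)*(-54 + (9 + 15)) = (-2*(-1)*0)*(-54 + 24) = (2*0)*(-30) = 0*(-30) = 0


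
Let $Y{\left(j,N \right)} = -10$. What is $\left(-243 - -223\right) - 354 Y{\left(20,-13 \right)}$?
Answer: $3520$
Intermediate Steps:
$\left(-243 - -223\right) - 354 Y{\left(20,-13 \right)} = \left(-243 - -223\right) - -3540 = \left(-243 + 223\right) + 3540 = -20 + 3540 = 3520$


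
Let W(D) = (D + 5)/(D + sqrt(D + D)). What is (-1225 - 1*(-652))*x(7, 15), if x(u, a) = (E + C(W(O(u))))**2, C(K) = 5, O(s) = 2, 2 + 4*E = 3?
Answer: -252693/16 ≈ -15793.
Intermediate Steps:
E = 1/4 (E = -1/2 + (1/4)*3 = -1/2 + 3/4 = 1/4 ≈ 0.25000)
W(D) = (5 + D)/(D + sqrt(2)*sqrt(D)) (W(D) = (5 + D)/(D + sqrt(2*D)) = (5 + D)/(D + sqrt(2)*sqrt(D)))
x(u, a) = 441/16 (x(u, a) = (1/4 + 5)**2 = (21/4)**2 = 441/16)
(-1225 - 1*(-652))*x(7, 15) = (-1225 - 1*(-652))*(441/16) = (-1225 + 652)*(441/16) = -573*441/16 = -252693/16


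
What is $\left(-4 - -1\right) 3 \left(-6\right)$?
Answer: $54$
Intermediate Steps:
$\left(-4 - -1\right) 3 \left(-6\right) = \left(-4 + 1\right) 3 \left(-6\right) = \left(-3\right) 3 \left(-6\right) = \left(-9\right) \left(-6\right) = 54$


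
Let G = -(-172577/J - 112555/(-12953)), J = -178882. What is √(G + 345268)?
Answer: √1853609301857863362733602/2317058546 ≈ 587.59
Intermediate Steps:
G = -22369453391/2317058546 (G = -(-172577/(-178882) - 112555/(-12953)) = -(-172577*(-1/178882) - 112555*(-1/12953)) = -(172577/178882 + 112555/12953) = -1*22369453391/2317058546 = -22369453391/2317058546 ≈ -9.6543)
√(G + 345268) = √(-22369453391/2317058546 + 345268) = √(799983800606937/2317058546) = √1853609301857863362733602/2317058546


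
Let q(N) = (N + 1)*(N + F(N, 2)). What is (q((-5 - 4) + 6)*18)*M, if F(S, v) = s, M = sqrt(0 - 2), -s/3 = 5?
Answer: 648*I*sqrt(2) ≈ 916.41*I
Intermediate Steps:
s = -15 (s = -3*5 = -15)
M = I*sqrt(2) (M = sqrt(-2) = I*sqrt(2) ≈ 1.4142*I)
F(S, v) = -15
q(N) = (1 + N)*(-15 + N) (q(N) = (N + 1)*(N - 15) = (1 + N)*(-15 + N))
(q((-5 - 4) + 6)*18)*M = ((-15 + ((-5 - 4) + 6)**2 - 14*((-5 - 4) + 6))*18)*(I*sqrt(2)) = ((-15 + (-9 + 6)**2 - 14*(-9 + 6))*18)*(I*sqrt(2)) = ((-15 + (-3)**2 - 14*(-3))*18)*(I*sqrt(2)) = ((-15 + 9 + 42)*18)*(I*sqrt(2)) = (36*18)*(I*sqrt(2)) = 648*(I*sqrt(2)) = 648*I*sqrt(2)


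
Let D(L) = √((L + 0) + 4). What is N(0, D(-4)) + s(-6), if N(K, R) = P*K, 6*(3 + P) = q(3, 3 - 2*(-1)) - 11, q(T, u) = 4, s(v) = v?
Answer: -6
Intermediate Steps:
D(L) = √(4 + L) (D(L) = √(L + 4) = √(4 + L))
P = -25/6 (P = -3 + (4 - 11)/6 = -3 + (⅙)*(-7) = -3 - 7/6 = -25/6 ≈ -4.1667)
N(K, R) = -25*K/6
N(0, D(-4)) + s(-6) = -25/6*0 - 6 = 0 - 6 = -6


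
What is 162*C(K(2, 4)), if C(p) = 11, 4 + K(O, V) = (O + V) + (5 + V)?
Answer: 1782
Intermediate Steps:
K(O, V) = 1 + O + 2*V (K(O, V) = -4 + ((O + V) + (5 + V)) = -4 + (5 + O + 2*V) = 1 + O + 2*V)
162*C(K(2, 4)) = 162*11 = 1782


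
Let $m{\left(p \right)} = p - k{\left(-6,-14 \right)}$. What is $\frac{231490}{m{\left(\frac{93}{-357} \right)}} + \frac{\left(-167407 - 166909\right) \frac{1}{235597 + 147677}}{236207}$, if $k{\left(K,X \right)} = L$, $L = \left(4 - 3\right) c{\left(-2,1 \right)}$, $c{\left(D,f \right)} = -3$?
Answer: $\frac{623478279034322891}{7378358140017} \approx 84501.0$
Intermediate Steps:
$L = -3$ ($L = \left(4 - 3\right) \left(-3\right) = 1 \left(-3\right) = -3$)
$k{\left(K,X \right)} = -3$
$m{\left(p \right)} = 3 + p$ ($m{\left(p \right)} = p - -3 = p + 3 = 3 + p$)
$\frac{231490}{m{\left(\frac{93}{-357} \right)}} + \frac{\left(-167407 - 166909\right) \frac{1}{235597 + 147677}}{236207} = \frac{231490}{3 + \frac{93}{-357}} + \frac{\left(-167407 - 166909\right) \frac{1}{235597 + 147677}}{236207} = \frac{231490}{3 + 93 \left(- \frac{1}{357}\right)} + - \frac{334316}{383274} \cdot \frac{1}{236207} = \frac{231490}{3 - \frac{31}{119}} + \left(-334316\right) \frac{1}{383274} \cdot \frac{1}{236207} = \frac{231490}{\frac{326}{119}} - \frac{167158}{45266000859} = 231490 \cdot \frac{119}{326} - \frac{167158}{45266000859} = \frac{13773655}{163} - \frac{167158}{45266000859} = \frac{623478279034322891}{7378358140017}$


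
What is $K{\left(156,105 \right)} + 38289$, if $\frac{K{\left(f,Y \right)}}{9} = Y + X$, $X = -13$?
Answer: $39117$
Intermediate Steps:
$K{\left(f,Y \right)} = -117 + 9 Y$ ($K{\left(f,Y \right)} = 9 \left(Y - 13\right) = 9 \left(-13 + Y\right) = -117 + 9 Y$)
$K{\left(156,105 \right)} + 38289 = \left(-117 + 9 \cdot 105\right) + 38289 = \left(-117 + 945\right) + 38289 = 828 + 38289 = 39117$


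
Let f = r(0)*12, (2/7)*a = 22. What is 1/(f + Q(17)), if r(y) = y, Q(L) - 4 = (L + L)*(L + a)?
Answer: 1/3200 ≈ 0.00031250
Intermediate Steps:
a = 77 (a = (7/2)*22 = 77)
Q(L) = 4 + 2*L*(77 + L) (Q(L) = 4 + (L + L)*(L + 77) = 4 + (2*L)*(77 + L) = 4 + 2*L*(77 + L))
f = 0 (f = 0*12 = 0)
1/(f + Q(17)) = 1/(0 + (4 + 2*17² + 154*17)) = 1/(0 + (4 + 2*289 + 2618)) = 1/(0 + (4 + 578 + 2618)) = 1/(0 + 3200) = 1/3200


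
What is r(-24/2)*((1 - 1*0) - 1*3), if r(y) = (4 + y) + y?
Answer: 40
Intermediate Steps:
r(y) = 4 + 2*y
r(-24/2)*((1 - 1*0) - 1*3) = (4 + 2*(-24/2))*((1 - 1*0) - 1*3) = (4 + 2*(-24*1/2))*((1 + 0) - 3) = (4 + 2*(-12))*(1 - 3) = (4 - 24)*(-2) = -20*(-2) = 40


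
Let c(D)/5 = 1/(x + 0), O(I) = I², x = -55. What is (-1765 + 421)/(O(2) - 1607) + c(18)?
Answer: 1883/2519 ≈ 0.74752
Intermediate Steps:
c(D) = -1/11 (c(D) = 5/(-55 + 0) = 5/(-55) = 5*(-1/55) = -1/11)
(-1765 + 421)/(O(2) - 1607) + c(18) = (-1765 + 421)/(2² - 1607) - 1/11 = -1344/(4 - 1607) - 1/11 = -1344/(-1603) - 1/11 = -1344*(-1/1603) - 1/11 = 192/229 - 1/11 = 1883/2519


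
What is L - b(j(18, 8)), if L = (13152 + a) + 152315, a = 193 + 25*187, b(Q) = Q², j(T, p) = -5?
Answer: 170310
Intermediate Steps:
a = 4868 (a = 193 + 4675 = 4868)
L = 170335 (L = (13152 + 4868) + 152315 = 18020 + 152315 = 170335)
L - b(j(18, 8)) = 170335 - 1*(-5)² = 170335 - 1*25 = 170335 - 25 = 170310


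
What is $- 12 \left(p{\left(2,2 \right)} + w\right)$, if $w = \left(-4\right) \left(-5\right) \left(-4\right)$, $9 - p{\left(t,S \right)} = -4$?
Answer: $804$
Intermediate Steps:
$p{\left(t,S \right)} = 13$ ($p{\left(t,S \right)} = 9 - -4 = 9 + 4 = 13$)
$w = -80$ ($w = 20 \left(-4\right) = -80$)
$- 12 \left(p{\left(2,2 \right)} + w\right) = - 12 \left(13 - 80\right) = \left(-12\right) \left(-67\right) = 804$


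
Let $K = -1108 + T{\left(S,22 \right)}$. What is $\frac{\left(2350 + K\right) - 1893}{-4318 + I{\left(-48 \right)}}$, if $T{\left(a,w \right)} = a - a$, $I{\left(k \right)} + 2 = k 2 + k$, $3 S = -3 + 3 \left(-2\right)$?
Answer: $\frac{7}{48} \approx 0.14583$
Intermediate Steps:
$S = -3$ ($S = \frac{-3 + 3 \left(-2\right)}{3} = \frac{-3 - 6}{3} = \frac{1}{3} \left(-9\right) = -3$)
$I{\left(k \right)} = -2 + 3 k$ ($I{\left(k \right)} = -2 + \left(k 2 + k\right) = -2 + \left(2 k + k\right) = -2 + 3 k$)
$T{\left(a,w \right)} = 0$
$K = -1108$ ($K = -1108 + 0 = -1108$)
$\frac{\left(2350 + K\right) - 1893}{-4318 + I{\left(-48 \right)}} = \frac{\left(2350 - 1108\right) - 1893}{-4318 + \left(-2 + 3 \left(-48\right)\right)} = \frac{1242 - 1893}{-4318 - 146} = - \frac{651}{-4318 - 146} = - \frac{651}{-4464} = \left(-651\right) \left(- \frac{1}{4464}\right) = \frac{7}{48}$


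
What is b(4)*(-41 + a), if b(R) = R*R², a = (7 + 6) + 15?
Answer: -832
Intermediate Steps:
a = 28 (a = 13 + 15 = 28)
b(R) = R³
b(4)*(-41 + a) = 4³*(-41 + 28) = 64*(-13) = -832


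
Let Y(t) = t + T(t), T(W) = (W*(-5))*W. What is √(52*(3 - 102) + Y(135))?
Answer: 21*I*√218 ≈ 310.06*I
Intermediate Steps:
T(W) = -5*W² (T(W) = (-5*W)*W = -5*W²)
Y(t) = t - 5*t²
√(52*(3 - 102) + Y(135)) = √(52*(3 - 102) + 135*(1 - 5*135)) = √(52*(-99) + 135*(1 - 675)) = √(-5148 + 135*(-674)) = √(-5148 - 90990) = √(-96138) = 21*I*√218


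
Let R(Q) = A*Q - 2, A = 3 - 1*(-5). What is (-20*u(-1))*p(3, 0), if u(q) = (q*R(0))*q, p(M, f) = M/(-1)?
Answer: -120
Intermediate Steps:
p(M, f) = -M (p(M, f) = M*(-1) = -M)
A = 8 (A = 3 + 5 = 8)
R(Q) = -2 + 8*Q (R(Q) = 8*Q - 2 = -2 + 8*Q)
u(q) = -2*q² (u(q) = (q*(-2 + 8*0))*q = (q*(-2 + 0))*q = (q*(-2))*q = (-2*q)*q = -2*q²)
(-20*u(-1))*p(3, 0) = (-(-40)*(-1)²)*(-1*3) = -(-40)*(-3) = -20*(-2)*(-3) = 40*(-3) = -120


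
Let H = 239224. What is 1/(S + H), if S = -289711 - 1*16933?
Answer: -1/67420 ≈ -1.4832e-5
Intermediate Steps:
S = -306644 (S = -289711 - 16933 = -306644)
1/(S + H) = 1/(-306644 + 239224) = 1/(-67420) = -1/67420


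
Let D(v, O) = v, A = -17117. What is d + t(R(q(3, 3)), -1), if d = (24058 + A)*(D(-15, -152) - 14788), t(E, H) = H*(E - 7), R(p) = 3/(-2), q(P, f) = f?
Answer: -205495229/2 ≈ -1.0275e+8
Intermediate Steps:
R(p) = -3/2 (R(p) = 3*(-½) = -3/2)
t(E, H) = H*(-7 + E)
d = -102747623 (d = (24058 - 17117)*(-15 - 14788) = 6941*(-14803) = -102747623)
d + t(R(q(3, 3)), -1) = -102747623 - (-7 - 3/2) = -102747623 - 1*(-17/2) = -102747623 + 17/2 = -205495229/2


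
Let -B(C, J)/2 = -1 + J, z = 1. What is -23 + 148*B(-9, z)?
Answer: -23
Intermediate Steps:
B(C, J) = 2 - 2*J (B(C, J) = -2*(-1 + J) = 2 - 2*J)
-23 + 148*B(-9, z) = -23 + 148*(2 - 2*1) = -23 + 148*(2 - 2) = -23 + 148*0 = -23 + 0 = -23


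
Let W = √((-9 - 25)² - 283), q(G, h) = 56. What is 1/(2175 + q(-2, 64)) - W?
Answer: 1/2231 - 3*√97 ≈ -29.546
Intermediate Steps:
W = 3*√97 (W = √((-34)² - 283) = √(1156 - 283) = √873 = 3*√97 ≈ 29.547)
1/(2175 + q(-2, 64)) - W = 1/(2175 + 56) - 3*√97 = 1/2231 - 3*√97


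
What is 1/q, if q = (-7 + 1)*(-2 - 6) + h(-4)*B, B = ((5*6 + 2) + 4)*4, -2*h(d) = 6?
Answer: -1/384 ≈ -0.0026042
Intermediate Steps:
h(d) = -3 (h(d) = -½*6 = -3)
B = 144 (B = ((30 + 2) + 4)*4 = (32 + 4)*4 = 36*4 = 144)
q = -384 (q = (-7 + 1)*(-2 - 6) - 3*144 = -6*(-8) - 432 = 48 - 432 = -384)
1/q = 1/(-384) = -1/384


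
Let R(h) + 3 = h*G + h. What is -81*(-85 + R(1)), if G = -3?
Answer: 7290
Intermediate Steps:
R(h) = -3 - 2*h (R(h) = -3 + (h*(-3) + h) = -3 + (-3*h + h) = -3 - 2*h)
-81*(-85 + R(1)) = -81*(-85 + (-3 - 2*1)) = -81*(-85 + (-3 - 2)) = -81*(-85 - 5) = -81*(-90) = 7290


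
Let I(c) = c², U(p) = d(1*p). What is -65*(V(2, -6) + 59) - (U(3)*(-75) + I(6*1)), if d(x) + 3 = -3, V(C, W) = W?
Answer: -3931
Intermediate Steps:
d(x) = -6 (d(x) = -3 - 3 = -6)
U(p) = -6
-65*(V(2, -6) + 59) - (U(3)*(-75) + I(6*1)) = -65*(-6 + 59) - (-6*(-75) + (6*1)²) = -65*53 - (450 + 6²) = -3445 - (450 + 36) = -3445 - 1*486 = -3445 - 486 = -3931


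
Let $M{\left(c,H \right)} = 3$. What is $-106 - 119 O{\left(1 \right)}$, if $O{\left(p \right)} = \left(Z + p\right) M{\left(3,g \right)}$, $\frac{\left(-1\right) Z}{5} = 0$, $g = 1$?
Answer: $-463$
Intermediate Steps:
$Z = 0$ ($Z = \left(-5\right) 0 = 0$)
$O{\left(p \right)} = 3 p$ ($O{\left(p \right)} = \left(0 + p\right) 3 = p 3 = 3 p$)
$-106 - 119 O{\left(1 \right)} = -106 - 119 \cdot 3 \cdot 1 = -106 - 357 = -463$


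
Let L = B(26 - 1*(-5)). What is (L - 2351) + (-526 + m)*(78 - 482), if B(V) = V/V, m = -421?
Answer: 380238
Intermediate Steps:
B(V) = 1
L = 1
(L - 2351) + (-526 + m)*(78 - 482) = (1 - 2351) + (-526 - 421)*(78 - 482) = -2350 - 947*(-404) = -2350 + 382588 = 380238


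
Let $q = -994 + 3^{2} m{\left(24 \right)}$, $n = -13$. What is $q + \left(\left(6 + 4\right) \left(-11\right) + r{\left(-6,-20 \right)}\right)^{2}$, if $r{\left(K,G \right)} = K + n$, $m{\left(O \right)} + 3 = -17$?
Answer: $15467$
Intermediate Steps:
$m{\left(O \right)} = -20$ ($m{\left(O \right)} = -3 - 17 = -20$)
$r{\left(K,G \right)} = -13 + K$ ($r{\left(K,G \right)} = K - 13 = -13 + K$)
$q = -1174$ ($q = -994 + 3^{2} \left(-20\right) = -994 + 9 \left(-20\right) = -994 - 180 = -1174$)
$q + \left(\left(6 + 4\right) \left(-11\right) + r{\left(-6,-20 \right)}\right)^{2} = -1174 + \left(\left(6 + 4\right) \left(-11\right) - 19\right)^{2} = -1174 + \left(10 \left(-11\right) - 19\right)^{2} = -1174 + \left(-110 - 19\right)^{2} = -1174 + \left(-129\right)^{2} = -1174 + 16641 = 15467$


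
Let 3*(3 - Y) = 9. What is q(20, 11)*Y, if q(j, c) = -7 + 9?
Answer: 0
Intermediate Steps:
Y = 0 (Y = 3 - ⅓*9 = 3 - 3 = 0)
q(j, c) = 2
q(20, 11)*Y = 2*0 = 0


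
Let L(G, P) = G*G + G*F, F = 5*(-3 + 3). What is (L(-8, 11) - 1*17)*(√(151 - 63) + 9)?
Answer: 423 + 94*√22 ≈ 863.90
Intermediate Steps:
F = 0 (F = 5*0 = 0)
L(G, P) = G² (L(G, P) = G*G + G*0 = G² + 0 = G²)
(L(-8, 11) - 1*17)*(√(151 - 63) + 9) = ((-8)² - 1*17)*(√(151 - 63) + 9) = (64 - 17)*(√88 + 9) = 47*(2*√22 + 9) = 47*(9 + 2*√22) = 423 + 94*√22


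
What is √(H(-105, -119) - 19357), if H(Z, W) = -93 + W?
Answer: I*√19569 ≈ 139.89*I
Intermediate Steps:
√(H(-105, -119) - 19357) = √((-93 - 119) - 19357) = √(-212 - 19357) = √(-19569) = I*√19569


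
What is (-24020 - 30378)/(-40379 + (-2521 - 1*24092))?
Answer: 27199/33496 ≈ 0.81201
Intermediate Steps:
(-24020 - 30378)/(-40379 + (-2521 - 1*24092)) = -54398/(-40379 + (-2521 - 24092)) = -54398/(-40379 - 26613) = -54398/(-66992) = -54398*(-1/66992) = 27199/33496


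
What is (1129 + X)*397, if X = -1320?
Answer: -75827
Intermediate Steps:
(1129 + X)*397 = (1129 - 1320)*397 = -191*397 = -75827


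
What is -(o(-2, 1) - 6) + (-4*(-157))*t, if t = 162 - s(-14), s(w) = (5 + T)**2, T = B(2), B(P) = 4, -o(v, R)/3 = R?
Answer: 50877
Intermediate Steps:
o(v, R) = -3*R
T = 4
s(w) = 81 (s(w) = (5 + 4)**2 = 9**2 = 81)
t = 81 (t = 162 - 1*81 = 162 - 81 = 81)
-(o(-2, 1) - 6) + (-4*(-157))*t = -(-3*1 - 6) - 4*(-157)*81 = -(-3 - 6) + 628*81 = -1*(-9) + 50868 = 9 + 50868 = 50877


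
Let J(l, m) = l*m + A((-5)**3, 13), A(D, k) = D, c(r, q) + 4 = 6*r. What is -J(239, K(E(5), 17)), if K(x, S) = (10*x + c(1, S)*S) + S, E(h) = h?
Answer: -24014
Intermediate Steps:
c(r, q) = -4 + 6*r
K(x, S) = 3*S + 10*x (K(x, S) = (10*x + (-4 + 6*1)*S) + S = (10*x + (-4 + 6)*S) + S = (10*x + 2*S) + S = (2*S + 10*x) + S = 3*S + 10*x)
J(l, m) = -125 + l*m (J(l, m) = l*m + (-5)**3 = l*m - 125 = -125 + l*m)
-J(239, K(E(5), 17)) = -(-125 + 239*(3*17 + 10*5)) = -(-125 + 239*(51 + 50)) = -(-125 + 239*101) = -(-125 + 24139) = -1*24014 = -24014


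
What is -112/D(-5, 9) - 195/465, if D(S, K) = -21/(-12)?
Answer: -1997/31 ≈ -64.419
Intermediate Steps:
D(S, K) = 7/4 (D(S, K) = -21*(-1/12) = 7/4)
-112/D(-5, 9) - 195/465 = -112/7/4 - 195/465 = -112*4/7 - 195*1/465 = -64 - 13/31 = -1997/31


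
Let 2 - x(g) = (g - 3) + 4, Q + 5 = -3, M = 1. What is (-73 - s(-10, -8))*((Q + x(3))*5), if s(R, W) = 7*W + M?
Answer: 900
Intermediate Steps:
Q = -8 (Q = -5 - 3 = -8)
s(R, W) = 1 + 7*W (s(R, W) = 7*W + 1 = 1 + 7*W)
x(g) = 1 - g (x(g) = 2 - ((g - 3) + 4) = 2 - ((-3 + g) + 4) = 2 - (1 + g) = 2 + (-1 - g) = 1 - g)
(-73 - s(-10, -8))*((Q + x(3))*5) = (-73 - (1 + 7*(-8)))*((-8 + (1 - 1*3))*5) = (-73 - (1 - 56))*((-8 + (1 - 3))*5) = (-73 - 1*(-55))*((-8 - 2)*5) = (-73 + 55)*(-10*5) = -18*(-50) = 900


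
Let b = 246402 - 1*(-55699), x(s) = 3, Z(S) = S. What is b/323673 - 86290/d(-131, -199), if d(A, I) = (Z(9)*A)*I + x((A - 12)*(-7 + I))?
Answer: 7158400309/12656908992 ≈ 0.56557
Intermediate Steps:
d(A, I) = 3 + 9*A*I (d(A, I) = (9*A)*I + 3 = 9*A*I + 3 = 3 + 9*A*I)
b = 302101 (b = 246402 + 55699 = 302101)
b/323673 - 86290/d(-131, -199) = 302101/323673 - 86290/(3 + 9*(-131)*(-199)) = 302101*(1/323673) - 86290/(3 + 234621) = 302101/323673 - 86290/234624 = 302101/323673 - 86290*1/234624 = 302101/323673 - 43145/117312 = 7158400309/12656908992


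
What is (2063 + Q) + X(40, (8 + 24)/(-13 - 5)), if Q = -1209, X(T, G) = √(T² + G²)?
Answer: 854 + 8*√2029/9 ≈ 894.04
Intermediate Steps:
X(T, G) = √(G² + T²)
(2063 + Q) + X(40, (8 + 24)/(-13 - 5)) = (2063 - 1209) + √(((8 + 24)/(-13 - 5))² + 40²) = 854 + √((32/(-18))² + 1600) = 854 + √((32*(-1/18))² + 1600) = 854 + √((-16/9)² + 1600) = 854 + √(256/81 + 1600) = 854 + √(129856/81) = 854 + 8*√2029/9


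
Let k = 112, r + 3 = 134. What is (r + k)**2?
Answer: 59049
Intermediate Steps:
r = 131 (r = -3 + 134 = 131)
(r + k)**2 = (131 + 112)**2 = 243**2 = 59049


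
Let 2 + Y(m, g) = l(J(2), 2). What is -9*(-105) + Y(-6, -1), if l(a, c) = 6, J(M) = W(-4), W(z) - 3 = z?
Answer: 949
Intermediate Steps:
W(z) = 3 + z
J(M) = -1 (J(M) = 3 - 4 = -1)
Y(m, g) = 4 (Y(m, g) = -2 + 6 = 4)
-9*(-105) + Y(-6, -1) = -9*(-105) + 4 = 945 + 4 = 949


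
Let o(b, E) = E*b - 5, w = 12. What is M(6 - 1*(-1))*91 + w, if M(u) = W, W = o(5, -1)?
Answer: -898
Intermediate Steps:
o(b, E) = -5 + E*b
W = -10 (W = -5 - 1*5 = -5 - 5 = -10)
M(u) = -10
M(6 - 1*(-1))*91 + w = -10*91 + 12 = -910 + 12 = -898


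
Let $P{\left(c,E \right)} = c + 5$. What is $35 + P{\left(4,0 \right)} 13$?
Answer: $152$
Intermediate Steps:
$P{\left(c,E \right)} = 5 + c$
$35 + P{\left(4,0 \right)} 13 = 35 + \left(5 + 4\right) 13 = 35 + 9 \cdot 13 = 35 + 117 = 152$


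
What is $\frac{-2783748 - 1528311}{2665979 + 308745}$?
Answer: $- \frac{4312059}{2974724} \approx -1.4496$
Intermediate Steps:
$\frac{-2783748 - 1528311}{2665979 + 308745} = - \frac{4312059}{2974724}$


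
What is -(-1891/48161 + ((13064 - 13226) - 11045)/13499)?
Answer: 565266936/650125339 ≈ 0.86947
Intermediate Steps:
-(-1891/48161 + ((13064 - 13226) - 11045)/13499) = -(-1891*1/48161 + (-162 - 11045)*(1/13499)) = -(-1891/48161 - 11207*1/13499) = -(-1891/48161 - 11207/13499) = -1*(-565266936/650125339) = 565266936/650125339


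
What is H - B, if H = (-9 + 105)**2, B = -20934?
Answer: 30150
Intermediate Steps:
H = 9216 (H = 96**2 = 9216)
H - B = 9216 - 1*(-20934) = 9216 + 20934 = 30150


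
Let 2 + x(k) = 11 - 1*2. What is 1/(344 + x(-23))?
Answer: 1/351 ≈ 0.0028490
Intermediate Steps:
x(k) = 7 (x(k) = -2 + (11 - 1*2) = -2 + (11 - 2) = -2 + 9 = 7)
1/(344 + x(-23)) = 1/(344 + 7) = 1/351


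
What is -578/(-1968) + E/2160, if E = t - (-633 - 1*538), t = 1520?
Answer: 15149/9840 ≈ 1.5395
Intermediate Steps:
E = 2691 (E = 1520 - (-633 - 1*538) = 1520 - (-633 - 538) = 1520 - 1*(-1171) = 1520 + 1171 = 2691)
-578/(-1968) + E/2160 = -578/(-1968) + 2691/2160 = -578*(-1/1968) + 2691*(1/2160) = 289/984 + 299/240 = 15149/9840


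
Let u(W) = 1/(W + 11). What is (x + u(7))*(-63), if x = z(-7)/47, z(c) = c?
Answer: 553/94 ≈ 5.8830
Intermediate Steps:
u(W) = 1/(11 + W)
x = -7/47 ≈ -0.14894
(x + u(7))*(-63) = (-7/47 + 1/(11 + 7))*(-63) = (-7/47 + 1/18)*(-63) = -79/846*(-63) = 553/94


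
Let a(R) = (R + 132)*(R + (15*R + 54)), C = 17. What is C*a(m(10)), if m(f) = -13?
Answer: -311542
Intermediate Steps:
a(R) = (54 + 16*R)*(132 + R) (a(R) = (132 + R)*(R + (54 + 15*R)) = (132 + R)*(54 + 16*R) = (54 + 16*R)*(132 + R))
C*a(m(10)) = 17*(7128 + 16*(-13)² + 2166*(-13)) = 17*(7128 + 16*169 - 28158) = 17*(7128 + 2704 - 28158) = 17*(-18326) = -311542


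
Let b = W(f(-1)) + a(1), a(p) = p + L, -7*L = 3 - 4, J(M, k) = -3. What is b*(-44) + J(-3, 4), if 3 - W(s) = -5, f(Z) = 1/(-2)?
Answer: -2837/7 ≈ -405.29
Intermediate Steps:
f(Z) = -½
L = ⅐ (L = -(3 - 4)/7 = -⅐*(-1) = ⅐ ≈ 0.14286)
W(s) = 8 (W(s) = 3 - 1*(-5) = 3 + 5 = 8)
a(p) = ⅐ + p (a(p) = p + ⅐ = ⅐ + p)
b = 64/7 (b = 8 + (⅐ + 1) = 8 + 8/7 = 64/7 ≈ 9.1429)
b*(-44) + J(-3, 4) = (64/7)*(-44) - 3 = -2816/7 - 3 = -2837/7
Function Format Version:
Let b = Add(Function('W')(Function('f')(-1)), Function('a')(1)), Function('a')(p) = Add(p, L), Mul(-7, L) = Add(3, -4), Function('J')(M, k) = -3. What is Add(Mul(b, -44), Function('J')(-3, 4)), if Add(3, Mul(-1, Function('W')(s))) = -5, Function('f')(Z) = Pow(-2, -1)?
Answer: Rational(-2837, 7) ≈ -405.29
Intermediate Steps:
Function('f')(Z) = Rational(-1, 2)
L = Rational(1, 7) (L = Mul(Rational(-1, 7), Add(3, -4)) = Mul(Rational(-1, 7), -1) = Rational(1, 7) ≈ 0.14286)
Function('W')(s) = 8 (Function('W')(s) = Add(3, Mul(-1, -5)) = Add(3, 5) = 8)
Function('a')(p) = Add(Rational(1, 7), p) (Function('a')(p) = Add(p, Rational(1, 7)) = Add(Rational(1, 7), p))
b = Rational(64, 7) (b = Add(8, Add(Rational(1, 7), 1)) = Add(8, Rational(8, 7)) = Rational(64, 7) ≈ 9.1429)
Add(Mul(b, -44), Function('J')(-3, 4)) = Add(Mul(Rational(64, 7), -44), -3) = Add(Rational(-2816, 7), -3) = Rational(-2837, 7)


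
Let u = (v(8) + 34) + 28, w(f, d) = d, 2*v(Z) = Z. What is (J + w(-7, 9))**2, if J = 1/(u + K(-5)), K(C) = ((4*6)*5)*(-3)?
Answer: 6996025/86436 ≈ 80.939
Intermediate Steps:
v(Z) = Z/2
K(C) = -360 (K(C) = (24*5)*(-3) = 120*(-3) = -360)
u = 66 (u = ((1/2)*8 + 34) + 28 = (4 + 34) + 28 = 38 + 28 = 66)
J = -1/294 (J = 1/(66 - 360) = 1/(-294) = -1/294 ≈ -0.0034014)
(J + w(-7, 9))**2 = (-1/294 + 9)**2 = (2645/294)**2 = 6996025/86436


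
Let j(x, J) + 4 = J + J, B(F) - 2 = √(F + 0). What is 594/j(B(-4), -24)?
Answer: -297/26 ≈ -11.423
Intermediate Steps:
B(F) = 2 + √F (B(F) = 2 + √(F + 0) = 2 + √F)
j(x, J) = -4 + 2*J (j(x, J) = -4 + (J + J) = -4 + 2*J)
594/j(B(-4), -24) = 594/(-4 + 2*(-24)) = 594/(-4 - 48) = 594/(-52) = 594*(-1/52) = -297/26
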